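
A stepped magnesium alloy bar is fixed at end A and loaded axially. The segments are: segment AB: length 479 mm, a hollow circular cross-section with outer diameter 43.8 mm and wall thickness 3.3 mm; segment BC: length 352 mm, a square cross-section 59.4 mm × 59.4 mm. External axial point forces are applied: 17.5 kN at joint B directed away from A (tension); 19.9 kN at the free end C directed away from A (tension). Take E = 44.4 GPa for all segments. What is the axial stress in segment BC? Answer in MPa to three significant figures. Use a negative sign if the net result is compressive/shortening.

5.64 MPa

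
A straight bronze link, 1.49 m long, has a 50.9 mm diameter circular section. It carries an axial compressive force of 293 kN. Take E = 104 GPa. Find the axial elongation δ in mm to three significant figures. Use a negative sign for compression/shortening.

-2.06 mm

A = 2035 mm².
δ_mech = NL/(AE) = -293000·1490/(2035·104000) = -2.063 mm.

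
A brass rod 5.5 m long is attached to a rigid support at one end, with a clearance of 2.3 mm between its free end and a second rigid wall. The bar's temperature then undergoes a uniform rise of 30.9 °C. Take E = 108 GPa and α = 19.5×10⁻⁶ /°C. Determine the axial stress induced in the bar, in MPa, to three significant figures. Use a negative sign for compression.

-19.9 MPa

Free thermal expansion αLΔT = 19.5e-6 · 5500 · 30.9 = 3.314 mm.
The walls engage after the gap closes; constrained expansion = 3.314 − 2.3 = 1.014 mm.
The walls impose strain ε = −(1.014)/5500 = -1.8437e-04; σ = Eε = 108000 · -1.8437e-04 = -19.91 MPa.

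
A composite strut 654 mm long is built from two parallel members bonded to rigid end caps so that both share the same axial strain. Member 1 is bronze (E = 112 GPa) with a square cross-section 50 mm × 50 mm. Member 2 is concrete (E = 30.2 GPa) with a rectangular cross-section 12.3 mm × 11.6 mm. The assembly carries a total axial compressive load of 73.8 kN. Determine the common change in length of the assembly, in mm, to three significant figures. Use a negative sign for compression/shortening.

-0.170 mm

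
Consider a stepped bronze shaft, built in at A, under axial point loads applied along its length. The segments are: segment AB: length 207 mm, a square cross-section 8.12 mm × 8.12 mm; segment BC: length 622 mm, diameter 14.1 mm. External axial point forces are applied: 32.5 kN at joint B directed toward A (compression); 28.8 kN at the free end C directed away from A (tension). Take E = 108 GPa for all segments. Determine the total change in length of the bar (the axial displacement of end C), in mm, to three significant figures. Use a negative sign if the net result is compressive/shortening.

Internal axial forces (sectioning from the free end, tension +): N_BC = 28.8 kN, N_AB = -3.7 kN.
A_AB = 65.93 mm².
A_BC = 156.1 mm².
δ_AB = -3700·207/(65.93·108000) = -0.1076 mm
δ_BC = 28800·622/(156.1·108000) = 1.062 mm
δ = Σδ_i = 0.9547 mm.

0.955 mm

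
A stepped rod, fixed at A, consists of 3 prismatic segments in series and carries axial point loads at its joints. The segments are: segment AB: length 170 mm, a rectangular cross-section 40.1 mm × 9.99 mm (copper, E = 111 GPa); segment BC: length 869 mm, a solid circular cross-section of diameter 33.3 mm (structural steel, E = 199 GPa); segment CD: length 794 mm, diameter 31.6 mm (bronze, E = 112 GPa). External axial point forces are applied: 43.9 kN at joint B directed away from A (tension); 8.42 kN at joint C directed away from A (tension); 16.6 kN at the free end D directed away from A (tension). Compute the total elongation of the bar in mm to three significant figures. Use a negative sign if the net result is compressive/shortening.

0.539 mm

Internal axial forces (sectioning from the free end, tension +): N_CD = 16.6 kN, N_BC = 25.02 kN, N_AB = 68.92 kN.
A_AB = 400.6 mm².
A_BC = 870.9 mm².
A_CD = 784.3 mm².
δ_AB = 68920·170/(400.6·111000) = 0.2635 mm
δ_BC = 25020·869/(870.9·199000) = 0.1255 mm
δ_CD = 16600·794/(784.3·112000) = 0.1501 mm
δ = Σδ_i = 0.539 mm.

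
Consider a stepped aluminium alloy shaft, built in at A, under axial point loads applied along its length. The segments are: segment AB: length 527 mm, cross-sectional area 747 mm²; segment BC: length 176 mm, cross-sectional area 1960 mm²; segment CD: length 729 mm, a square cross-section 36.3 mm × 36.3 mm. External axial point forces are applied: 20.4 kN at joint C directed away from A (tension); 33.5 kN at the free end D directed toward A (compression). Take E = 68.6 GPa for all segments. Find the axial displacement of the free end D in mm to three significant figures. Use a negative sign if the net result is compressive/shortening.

-0.422 mm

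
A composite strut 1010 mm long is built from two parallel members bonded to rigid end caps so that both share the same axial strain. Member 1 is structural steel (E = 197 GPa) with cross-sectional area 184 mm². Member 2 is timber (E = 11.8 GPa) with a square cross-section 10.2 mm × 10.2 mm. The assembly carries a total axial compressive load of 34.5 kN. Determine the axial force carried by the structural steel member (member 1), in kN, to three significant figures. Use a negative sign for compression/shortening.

-33.4 kN

A_2 = 104 mm².
Equal strain + equilibrium ⇒ each member carries load in proportion to AE: A₁E₁ = 36250000 N, A₂E₂ = 1228000 N, ΣAE = 37480000 N.
F₁ = P·A₁E₁/ΣAE = -34500·36250000/37480000 = -33370 N.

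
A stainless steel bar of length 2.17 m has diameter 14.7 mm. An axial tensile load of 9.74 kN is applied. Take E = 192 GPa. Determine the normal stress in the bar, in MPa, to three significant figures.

57.4 MPa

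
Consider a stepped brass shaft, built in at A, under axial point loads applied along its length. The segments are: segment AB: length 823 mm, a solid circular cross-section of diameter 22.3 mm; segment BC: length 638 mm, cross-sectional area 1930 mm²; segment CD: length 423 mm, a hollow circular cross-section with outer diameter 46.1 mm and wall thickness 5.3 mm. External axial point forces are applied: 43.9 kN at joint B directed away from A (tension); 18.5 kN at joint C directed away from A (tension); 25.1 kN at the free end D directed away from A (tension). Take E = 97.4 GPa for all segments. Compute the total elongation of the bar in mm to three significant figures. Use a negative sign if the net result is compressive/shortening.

2.20 mm

Internal axial forces (sectioning from the free end, tension +): N_CD = 25.1 kN, N_BC = 43.6 kN, N_AB = 87.5 kN.
A_AB = 390.6 mm².
A_CD = 679.3 mm².
δ_AB = 87500·823/(390.6·97400) = 1.893 mm
δ_BC = 43600·638/(1930·97400) = 0.148 mm
δ_CD = 25100·423/(679.3·97400) = 0.1605 mm
δ = Σδ_i = 2.201 mm.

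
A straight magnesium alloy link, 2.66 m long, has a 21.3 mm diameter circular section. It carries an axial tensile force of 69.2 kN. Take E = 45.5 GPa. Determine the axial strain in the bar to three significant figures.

A = 356.3 mm².
σ = N/A = 194.2 MPa; ε = σ/E = 194.2/45500 = 4.268e-03.

0.00427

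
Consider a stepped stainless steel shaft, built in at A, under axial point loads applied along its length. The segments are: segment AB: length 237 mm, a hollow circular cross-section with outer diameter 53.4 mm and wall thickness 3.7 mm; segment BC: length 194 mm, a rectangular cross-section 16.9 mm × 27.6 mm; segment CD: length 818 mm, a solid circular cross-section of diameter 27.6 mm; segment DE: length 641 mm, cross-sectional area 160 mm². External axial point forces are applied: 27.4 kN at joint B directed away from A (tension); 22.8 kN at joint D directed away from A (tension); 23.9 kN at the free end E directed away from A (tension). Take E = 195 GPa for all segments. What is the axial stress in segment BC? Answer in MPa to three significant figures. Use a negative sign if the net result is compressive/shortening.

Internal axial forces (sectioning from the free end, tension +): N_DE = 23.9 kN, N_CD = 46.7 kN, N_BC = 46.7 kN, N_AB = 74.1 kN.
A_BC = 466.4 mm².
σ_BC = N_BC/A_BC = 46700/466.4 = 100.1 MPa.

100 MPa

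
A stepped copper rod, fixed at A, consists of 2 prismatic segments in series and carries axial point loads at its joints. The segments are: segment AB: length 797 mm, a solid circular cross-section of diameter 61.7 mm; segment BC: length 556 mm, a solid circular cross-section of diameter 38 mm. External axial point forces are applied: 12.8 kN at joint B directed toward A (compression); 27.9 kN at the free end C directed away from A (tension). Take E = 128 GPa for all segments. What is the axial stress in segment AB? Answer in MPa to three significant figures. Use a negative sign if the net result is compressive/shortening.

5.05 MPa

Internal axial forces (sectioning from the free end, tension +): N_BC = 27.9 kN, N_AB = 15.1 kN.
A_AB = 2990 mm².
σ_AB = N_AB/A_AB = 15100/2990 = 5.05 MPa.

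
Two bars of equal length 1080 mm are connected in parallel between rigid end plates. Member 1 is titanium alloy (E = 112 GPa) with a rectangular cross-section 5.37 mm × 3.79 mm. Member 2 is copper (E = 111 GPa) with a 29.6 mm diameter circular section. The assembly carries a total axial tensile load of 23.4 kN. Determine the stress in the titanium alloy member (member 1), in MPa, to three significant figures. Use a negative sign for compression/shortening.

33.3 MPa

A_1 = 20.35 mm².
A_2 = 688.1 mm².
Equal strain + equilibrium ⇒ each member carries load in proportion to AE: A₁E₁ = 2279000 N, A₂E₂ = 76380000 N, ΣAE = 78660000 N.
σ₁ = P·E₁/ΣAE = 23400·112000/78660000 = 33.32 MPa.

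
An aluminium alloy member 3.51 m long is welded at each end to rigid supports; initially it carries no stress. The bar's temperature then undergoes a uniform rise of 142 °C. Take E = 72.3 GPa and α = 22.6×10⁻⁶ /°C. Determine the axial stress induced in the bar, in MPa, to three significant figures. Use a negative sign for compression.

-232 MPa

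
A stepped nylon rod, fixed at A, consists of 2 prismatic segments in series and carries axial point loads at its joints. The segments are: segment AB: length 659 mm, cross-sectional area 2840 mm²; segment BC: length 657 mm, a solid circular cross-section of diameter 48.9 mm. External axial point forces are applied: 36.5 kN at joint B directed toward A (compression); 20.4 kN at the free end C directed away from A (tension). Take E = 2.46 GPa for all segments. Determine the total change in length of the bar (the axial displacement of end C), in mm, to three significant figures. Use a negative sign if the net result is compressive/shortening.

1.38 mm

Internal axial forces (sectioning from the free end, tension +): N_BC = 20.4 kN, N_AB = -16.1 kN.
A_BC = 1878 mm².
δ_AB = -16100·659/(2840·2460) = -1.519 mm
δ_BC = 20400·657/(1878·2460) = 2.901 mm
δ = Σδ_i = 1.382 mm.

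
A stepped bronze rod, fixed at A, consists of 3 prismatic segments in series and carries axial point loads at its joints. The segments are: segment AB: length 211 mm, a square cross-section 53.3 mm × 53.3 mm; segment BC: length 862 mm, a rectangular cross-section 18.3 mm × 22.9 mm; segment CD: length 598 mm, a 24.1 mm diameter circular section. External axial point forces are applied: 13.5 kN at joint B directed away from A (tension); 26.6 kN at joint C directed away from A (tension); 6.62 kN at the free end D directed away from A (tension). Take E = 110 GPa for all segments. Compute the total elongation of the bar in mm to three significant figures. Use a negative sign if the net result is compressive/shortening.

Internal axial forces (sectioning from the free end, tension +): N_CD = 6.62 kN, N_BC = 33.22 kN, N_AB = 46.72 kN.
A_AB = 2841 mm².
A_BC = 419.1 mm².
A_CD = 456.2 mm².
δ_AB = 46720·211/(2841·110000) = 0.03155 mm
δ_BC = 33220·862/(419.1·110000) = 0.6212 mm
δ_CD = 6620·598/(456.2·110000) = 0.07889 mm
δ = Σδ_i = 0.7316 mm.

0.732 mm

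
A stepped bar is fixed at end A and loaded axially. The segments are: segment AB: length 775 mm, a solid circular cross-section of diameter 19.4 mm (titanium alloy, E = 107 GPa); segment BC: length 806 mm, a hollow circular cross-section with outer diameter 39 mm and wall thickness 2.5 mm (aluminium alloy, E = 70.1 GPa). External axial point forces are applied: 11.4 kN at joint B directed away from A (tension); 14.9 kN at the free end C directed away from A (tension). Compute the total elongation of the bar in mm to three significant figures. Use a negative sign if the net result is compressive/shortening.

1.24 mm

Internal axial forces (sectioning from the free end, tension +): N_BC = 14.9 kN, N_AB = 26.3 kN.
A_AB = 295.6 mm².
A_BC = 286.7 mm².
δ_AB = 26300·775/(295.6·107000) = 0.6444 mm
δ_BC = 14900·806/(286.7·70100) = 0.5976 mm
δ = Σδ_i = 1.242 mm.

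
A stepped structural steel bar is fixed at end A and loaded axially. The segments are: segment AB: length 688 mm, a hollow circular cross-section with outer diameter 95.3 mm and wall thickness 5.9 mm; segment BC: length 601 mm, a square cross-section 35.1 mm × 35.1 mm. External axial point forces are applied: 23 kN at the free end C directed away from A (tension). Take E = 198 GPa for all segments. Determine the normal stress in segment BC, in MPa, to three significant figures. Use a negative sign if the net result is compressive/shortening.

18.7 MPa

Internal axial forces (sectioning from the free end, tension +): N_BC = 23 kN, N_AB = 23 kN.
A_BC = 1232 mm².
σ_BC = N_BC/A_BC = 23000/1232 = 18.67 MPa.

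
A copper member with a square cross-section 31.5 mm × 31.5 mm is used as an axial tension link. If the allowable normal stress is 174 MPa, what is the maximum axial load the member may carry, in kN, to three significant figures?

173 kN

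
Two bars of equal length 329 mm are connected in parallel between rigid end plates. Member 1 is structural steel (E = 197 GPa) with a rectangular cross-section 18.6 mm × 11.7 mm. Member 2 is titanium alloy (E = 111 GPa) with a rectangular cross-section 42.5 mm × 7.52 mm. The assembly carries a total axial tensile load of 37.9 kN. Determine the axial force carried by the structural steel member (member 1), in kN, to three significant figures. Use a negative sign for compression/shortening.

20.7 kN

A_1 = 217.6 mm².
A_2 = 319.6 mm².
Equal strain + equilibrium ⇒ each member carries load in proportion to AE: A₁E₁ = 42870000 N, A₂E₂ = 35480000 N, ΣAE = 78350000 N.
F₁ = P·A₁E₁/ΣAE = 37900·42870000/78350000 = 20740 N.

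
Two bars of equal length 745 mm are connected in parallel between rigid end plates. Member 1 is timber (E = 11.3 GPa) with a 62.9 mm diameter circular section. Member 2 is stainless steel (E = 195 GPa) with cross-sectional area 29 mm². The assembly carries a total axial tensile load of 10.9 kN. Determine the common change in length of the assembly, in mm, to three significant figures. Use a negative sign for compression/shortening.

0.199 mm

A_1 = 3107 mm².
Equal strain + equilibrium ⇒ each member carries load in proportion to AE: A₁E₁ = 35110000 N, A₂E₂ = 5655000 N, ΣAE = 40770000 N.
δ = PL/ΣAE = 10900·745/40770000 = 0.1992 mm.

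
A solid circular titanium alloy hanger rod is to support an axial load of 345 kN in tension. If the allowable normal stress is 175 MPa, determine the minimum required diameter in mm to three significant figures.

50.1 mm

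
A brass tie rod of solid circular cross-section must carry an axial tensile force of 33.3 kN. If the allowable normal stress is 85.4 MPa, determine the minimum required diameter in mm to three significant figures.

22.3 mm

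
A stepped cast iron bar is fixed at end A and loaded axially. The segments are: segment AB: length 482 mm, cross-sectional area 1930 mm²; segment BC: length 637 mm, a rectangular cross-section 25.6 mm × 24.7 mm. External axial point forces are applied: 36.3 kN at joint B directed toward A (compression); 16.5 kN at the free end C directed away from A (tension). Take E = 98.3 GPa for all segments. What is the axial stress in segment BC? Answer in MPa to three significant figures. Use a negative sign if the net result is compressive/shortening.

26.1 MPa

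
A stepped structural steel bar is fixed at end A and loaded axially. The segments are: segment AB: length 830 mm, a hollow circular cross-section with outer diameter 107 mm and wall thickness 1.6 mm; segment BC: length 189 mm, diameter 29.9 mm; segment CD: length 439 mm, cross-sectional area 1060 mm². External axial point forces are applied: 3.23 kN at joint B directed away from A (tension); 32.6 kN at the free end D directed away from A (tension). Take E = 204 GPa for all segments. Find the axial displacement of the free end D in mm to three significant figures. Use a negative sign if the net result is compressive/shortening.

0.384 mm

Internal axial forces (sectioning from the free end, tension +): N_CD = 32.6 kN, N_BC = 32.6 kN, N_AB = 35.83 kN.
A_AB = 529.8 mm².
A_BC = 702.2 mm².
δ_AB = 35830·830/(529.8·204000) = 0.2752 mm
δ_BC = 32600·189/(702.2·204000) = 0.04301 mm
δ_CD = 32600·439/(1060·204000) = 0.06618 mm
δ = Σδ_i = 0.3844 mm.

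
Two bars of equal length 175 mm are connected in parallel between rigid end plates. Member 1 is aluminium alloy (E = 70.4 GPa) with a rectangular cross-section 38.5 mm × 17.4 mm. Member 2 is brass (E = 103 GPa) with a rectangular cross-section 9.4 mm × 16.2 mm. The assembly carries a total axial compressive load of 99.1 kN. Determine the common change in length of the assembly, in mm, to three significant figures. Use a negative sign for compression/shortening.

A_1 = 669.9 mm².
A_2 = 152.3 mm².
Equal strain + equilibrium ⇒ each member carries load in proportion to AE: A₁E₁ = 47160000 N, A₂E₂ = 15680000 N, ΣAE = 62850000 N.
δ = PL/ΣAE = -99100·175/62850000 = -0.276 mm.

-0.276 mm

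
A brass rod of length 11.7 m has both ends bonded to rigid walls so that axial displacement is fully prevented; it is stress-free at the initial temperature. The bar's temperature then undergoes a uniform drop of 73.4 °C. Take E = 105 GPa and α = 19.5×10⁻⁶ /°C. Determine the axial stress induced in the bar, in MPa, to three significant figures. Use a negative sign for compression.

150 MPa

Free thermal expansion αLΔT = 19.5e-6 · 11700 · -73.4 = -16.75 mm.
The walls impose strain ε = −(-16.75)/11700 = 1.4313e-03; σ = Eε = 105000 · 1.4313e-03 = 150.3 MPa.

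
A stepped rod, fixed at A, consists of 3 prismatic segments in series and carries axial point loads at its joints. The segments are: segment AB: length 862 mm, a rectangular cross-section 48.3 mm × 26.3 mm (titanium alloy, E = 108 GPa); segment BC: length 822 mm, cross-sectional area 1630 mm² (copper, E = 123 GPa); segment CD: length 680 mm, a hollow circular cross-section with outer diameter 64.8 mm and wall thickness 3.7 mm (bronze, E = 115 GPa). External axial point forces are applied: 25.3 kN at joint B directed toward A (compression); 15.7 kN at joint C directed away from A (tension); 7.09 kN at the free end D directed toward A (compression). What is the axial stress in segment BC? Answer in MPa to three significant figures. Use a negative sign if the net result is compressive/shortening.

Internal axial forces (sectioning from the free end, tension +): N_CD = -7.09 kN, N_BC = 8.61 kN, N_AB = -16.69 kN.
σ_BC = N_BC/A_BC = 8610/1630 = 5.282 MPa.

5.28 MPa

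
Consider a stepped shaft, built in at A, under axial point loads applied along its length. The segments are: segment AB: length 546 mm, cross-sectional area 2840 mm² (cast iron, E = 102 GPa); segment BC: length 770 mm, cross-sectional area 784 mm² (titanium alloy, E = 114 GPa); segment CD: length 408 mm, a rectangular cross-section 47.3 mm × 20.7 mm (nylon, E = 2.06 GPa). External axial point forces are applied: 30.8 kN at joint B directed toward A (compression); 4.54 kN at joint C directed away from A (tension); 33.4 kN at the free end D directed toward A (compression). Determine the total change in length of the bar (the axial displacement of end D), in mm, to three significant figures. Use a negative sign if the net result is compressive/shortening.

-7.12 mm

Internal axial forces (sectioning from the free end, tension +): N_CD = -33.4 kN, N_BC = -28.86 kN, N_AB = -59.66 kN.
A_CD = 979.1 mm².
δ_AB = -59660·546/(2840·102000) = -0.1124 mm
δ_BC = -28860·770/(784·114000) = -0.2486 mm
δ_CD = -33400·408/(979.1·2060) = -6.756 mm
δ = Σδ_i = -7.117 mm.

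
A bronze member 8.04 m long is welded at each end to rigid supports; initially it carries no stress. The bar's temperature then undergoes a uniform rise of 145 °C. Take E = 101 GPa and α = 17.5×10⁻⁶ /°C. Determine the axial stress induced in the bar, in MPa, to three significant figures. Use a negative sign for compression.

Free thermal expansion αLΔT = 17.5e-6 · 8040 · 145 = 20.4 mm.
The walls impose strain ε = −(20.4)/8040 = -2.5375e-03; σ = Eε = 101000 · -2.5375e-03 = -256.3 MPa.

-256 MPa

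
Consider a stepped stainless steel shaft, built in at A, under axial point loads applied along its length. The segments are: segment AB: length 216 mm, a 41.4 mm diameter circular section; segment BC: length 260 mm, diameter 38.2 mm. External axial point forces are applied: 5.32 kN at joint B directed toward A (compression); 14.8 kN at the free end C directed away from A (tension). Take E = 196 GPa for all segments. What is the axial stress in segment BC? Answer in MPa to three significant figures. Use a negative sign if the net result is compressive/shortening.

12.9 MPa

Internal axial forces (sectioning from the free end, tension +): N_BC = 14.8 kN, N_AB = 9.48 kN.
A_BC = 1146 mm².
σ_BC = N_BC/A_BC = 14800/1146 = 12.91 MPa.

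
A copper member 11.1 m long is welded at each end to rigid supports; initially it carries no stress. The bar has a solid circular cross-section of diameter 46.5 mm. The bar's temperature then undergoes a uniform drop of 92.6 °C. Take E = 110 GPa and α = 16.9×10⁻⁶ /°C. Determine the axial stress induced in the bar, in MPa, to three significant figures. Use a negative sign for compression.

172 MPa

Free thermal expansion αLΔT = 16.9e-6 · 11100 · -92.6 = -17.37 mm.
The walls impose strain ε = −(-17.37)/11100 = 1.5649e-03; σ = Eε = 110000 · 1.5649e-03 = 172.1 MPa.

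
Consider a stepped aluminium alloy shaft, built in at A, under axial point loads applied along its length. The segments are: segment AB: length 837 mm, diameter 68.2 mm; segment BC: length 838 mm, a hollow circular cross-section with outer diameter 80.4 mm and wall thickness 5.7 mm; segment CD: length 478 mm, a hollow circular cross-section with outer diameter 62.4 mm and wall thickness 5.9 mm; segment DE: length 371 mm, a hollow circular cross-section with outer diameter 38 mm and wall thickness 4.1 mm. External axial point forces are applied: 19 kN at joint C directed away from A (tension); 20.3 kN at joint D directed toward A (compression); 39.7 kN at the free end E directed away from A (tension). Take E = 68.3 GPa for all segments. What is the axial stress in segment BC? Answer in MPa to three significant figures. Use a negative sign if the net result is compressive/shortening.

Internal axial forces (sectioning from the free end, tension +): N_DE = 39.7 kN, N_CD = 19.4 kN, N_BC = 38.4 kN, N_AB = 38.4 kN.
A_BC = 1338 mm².
σ_BC = N_BC/A_BC = 38400/1338 = 28.71 MPa.

28.7 MPa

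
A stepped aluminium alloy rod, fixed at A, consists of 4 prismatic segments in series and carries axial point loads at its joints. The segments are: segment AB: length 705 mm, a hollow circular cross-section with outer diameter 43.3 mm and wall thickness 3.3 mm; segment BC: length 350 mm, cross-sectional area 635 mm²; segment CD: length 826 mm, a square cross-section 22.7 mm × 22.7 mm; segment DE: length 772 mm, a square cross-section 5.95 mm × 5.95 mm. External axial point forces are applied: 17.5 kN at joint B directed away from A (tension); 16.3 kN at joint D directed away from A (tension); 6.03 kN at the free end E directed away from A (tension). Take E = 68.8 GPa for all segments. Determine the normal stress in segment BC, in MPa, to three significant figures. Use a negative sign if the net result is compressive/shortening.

Internal axial forces (sectioning from the free end, tension +): N_DE = 6.03 kN, N_CD = 22.33 kN, N_BC = 22.33 kN, N_AB = 39.83 kN.
σ_BC = N_BC/A_BC = 22330/635 = 35.17 MPa.

35.2 MPa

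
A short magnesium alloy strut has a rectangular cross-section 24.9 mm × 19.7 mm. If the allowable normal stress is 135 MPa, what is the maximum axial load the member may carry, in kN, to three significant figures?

66.2 kN

A = 490.5 mm².
P_max = σ_allow · A = 135 · 490.5 = 66220 N = 66.22 kN.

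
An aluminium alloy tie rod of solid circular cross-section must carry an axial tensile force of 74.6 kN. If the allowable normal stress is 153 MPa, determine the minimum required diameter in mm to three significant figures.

24.9 mm

Required area A ≥ P/σ_allow = 74600/153 = 487.6 mm².
For a solid circular section, d ≥ √(4A/π) = 24.92 mm.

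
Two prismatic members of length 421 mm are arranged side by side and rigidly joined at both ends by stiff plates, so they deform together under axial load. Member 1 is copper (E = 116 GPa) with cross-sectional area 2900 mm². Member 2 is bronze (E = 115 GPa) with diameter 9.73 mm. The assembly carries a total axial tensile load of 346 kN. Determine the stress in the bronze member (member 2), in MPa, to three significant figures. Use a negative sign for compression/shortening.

115 MPa

A_2 = 74.36 mm².
Equal strain + equilibrium ⇒ each member carries load in proportion to AE: A₁E₁ = 336400000 N, A₂E₂ = 8551000 N, ΣAE = 345000000 N.
σ₂ = P·E₂/ΣAE = 346000·115000/345000000 = 115.3 MPa.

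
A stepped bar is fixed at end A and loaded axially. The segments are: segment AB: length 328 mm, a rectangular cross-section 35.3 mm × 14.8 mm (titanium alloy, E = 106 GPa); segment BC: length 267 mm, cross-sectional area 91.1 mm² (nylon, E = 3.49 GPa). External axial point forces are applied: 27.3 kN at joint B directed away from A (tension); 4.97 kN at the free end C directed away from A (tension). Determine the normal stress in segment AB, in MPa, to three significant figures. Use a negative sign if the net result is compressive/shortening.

61.8 MPa

Internal axial forces (sectioning from the free end, tension +): N_BC = 4.97 kN, N_AB = 32.27 kN.
A_AB = 522.4 mm².
σ_AB = N_AB/A_AB = 32270/522.4 = 61.77 MPa.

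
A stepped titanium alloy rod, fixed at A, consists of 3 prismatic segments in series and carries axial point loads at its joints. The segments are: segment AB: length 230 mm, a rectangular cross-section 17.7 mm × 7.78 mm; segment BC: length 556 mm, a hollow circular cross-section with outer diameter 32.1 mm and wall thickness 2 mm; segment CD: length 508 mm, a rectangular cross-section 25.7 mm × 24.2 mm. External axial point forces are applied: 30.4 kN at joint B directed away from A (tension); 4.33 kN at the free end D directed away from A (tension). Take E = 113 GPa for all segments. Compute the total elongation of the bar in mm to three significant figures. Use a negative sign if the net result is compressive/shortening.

Internal axial forces (sectioning from the free end, tension +): N_CD = 4.33 kN, N_BC = 4.33 kN, N_AB = 34.73 kN.
A_AB = 137.7 mm².
A_BC = 189.1 mm².
A_CD = 621.9 mm².
δ_AB = 34730·230/(137.7·113000) = 0.5133 mm
δ_BC = 4330·556/(189.1·113000) = 0.1127 mm
δ_CD = 4330·508/(621.9·113000) = 0.0313 mm
δ = Σδ_i = 0.6573 mm.

0.657 mm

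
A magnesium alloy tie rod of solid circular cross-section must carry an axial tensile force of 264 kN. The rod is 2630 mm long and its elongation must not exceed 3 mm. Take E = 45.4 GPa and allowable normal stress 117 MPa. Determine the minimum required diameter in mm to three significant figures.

Required area A ≥ P/σ_allow = 264000/117 = 2256 mm².
For a solid circular section, d ≥ √(4A/π) = 53.6 mm.
Elongation limit: A ≥ PL/(Eδ_allow) = 264000·2630/(45400·3) = 5098 mm² ⇒ d ≥ 80.56 mm.
The elongation limit governs.

80.6 mm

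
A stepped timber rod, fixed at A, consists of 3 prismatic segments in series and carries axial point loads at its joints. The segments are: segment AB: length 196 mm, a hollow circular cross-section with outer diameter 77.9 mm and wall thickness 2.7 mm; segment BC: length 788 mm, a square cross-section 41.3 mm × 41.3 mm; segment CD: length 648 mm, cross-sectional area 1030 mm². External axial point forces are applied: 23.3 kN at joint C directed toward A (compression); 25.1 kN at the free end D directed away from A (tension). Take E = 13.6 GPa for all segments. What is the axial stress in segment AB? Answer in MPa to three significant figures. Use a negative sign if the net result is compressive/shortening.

2.82 MPa

Internal axial forces (sectioning from the free end, tension +): N_CD = 25.1 kN, N_BC = 1.8 kN, N_AB = 1.8 kN.
A_AB = 637.9 mm².
σ_AB = N_AB/A_AB = 1800/637.9 = 2.822 MPa.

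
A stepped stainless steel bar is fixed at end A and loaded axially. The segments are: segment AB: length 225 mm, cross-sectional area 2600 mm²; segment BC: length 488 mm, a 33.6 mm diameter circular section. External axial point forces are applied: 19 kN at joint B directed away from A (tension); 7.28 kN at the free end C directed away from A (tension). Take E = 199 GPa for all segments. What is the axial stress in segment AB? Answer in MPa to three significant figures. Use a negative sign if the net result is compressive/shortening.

Internal axial forces (sectioning from the free end, tension +): N_BC = 7.28 kN, N_AB = 26.28 kN.
σ_AB = N_AB/A_AB = 26280/2600 = 10.11 MPa.

10.1 MPa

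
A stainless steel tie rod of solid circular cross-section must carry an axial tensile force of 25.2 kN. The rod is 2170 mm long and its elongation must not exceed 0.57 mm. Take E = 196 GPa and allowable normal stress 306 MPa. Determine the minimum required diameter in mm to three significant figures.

25.0 mm

Required area A ≥ P/σ_allow = 25200/306 = 82.35 mm².
For a solid circular section, d ≥ √(4A/π) = 10.24 mm.
Elongation limit: A ≥ PL/(Eδ_allow) = 25200·2170/(196000·0.57) = 489.5 mm² ⇒ d ≥ 24.96 mm.
The elongation limit governs.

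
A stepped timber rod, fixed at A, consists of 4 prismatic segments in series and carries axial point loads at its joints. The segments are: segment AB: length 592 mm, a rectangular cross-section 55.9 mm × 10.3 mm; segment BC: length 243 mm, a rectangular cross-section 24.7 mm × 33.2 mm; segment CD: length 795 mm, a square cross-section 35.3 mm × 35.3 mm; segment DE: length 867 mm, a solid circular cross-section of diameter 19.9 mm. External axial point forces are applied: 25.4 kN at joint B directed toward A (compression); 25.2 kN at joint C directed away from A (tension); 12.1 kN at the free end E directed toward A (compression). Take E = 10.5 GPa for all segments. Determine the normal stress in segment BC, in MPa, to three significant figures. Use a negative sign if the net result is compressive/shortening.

16.0 MPa

Internal axial forces (sectioning from the free end, tension +): N_DE = -12.1 kN, N_CD = -12.1 kN, N_BC = 13.1 kN, N_AB = -12.3 kN.
A_BC = 820 mm².
σ_BC = N_BC/A_BC = 13100/820 = 15.97 MPa.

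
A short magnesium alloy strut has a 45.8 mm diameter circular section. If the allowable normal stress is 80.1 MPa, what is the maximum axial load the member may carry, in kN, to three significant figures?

132 kN

A = 1647 mm².
P_max = σ_allow · A = 80.1 · 1647 = 132000 N = 132 kN.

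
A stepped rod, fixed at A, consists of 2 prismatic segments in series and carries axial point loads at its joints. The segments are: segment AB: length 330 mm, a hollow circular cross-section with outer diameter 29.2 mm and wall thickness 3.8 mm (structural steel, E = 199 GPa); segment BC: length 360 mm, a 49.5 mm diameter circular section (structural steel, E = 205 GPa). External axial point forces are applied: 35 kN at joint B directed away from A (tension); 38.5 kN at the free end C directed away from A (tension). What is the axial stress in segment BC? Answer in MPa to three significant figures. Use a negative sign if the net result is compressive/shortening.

Internal axial forces (sectioning from the free end, tension +): N_BC = 38.5 kN, N_AB = 73.5 kN.
A_BC = 1924 mm².
σ_BC = N_BC/A_BC = 38500/1924 = 20.01 MPa.

20.0 MPa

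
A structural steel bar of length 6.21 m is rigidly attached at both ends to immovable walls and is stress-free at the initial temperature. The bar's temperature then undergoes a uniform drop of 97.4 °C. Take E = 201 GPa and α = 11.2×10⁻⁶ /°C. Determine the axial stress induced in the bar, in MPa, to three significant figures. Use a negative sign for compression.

219 MPa

Free thermal expansion αLΔT = 11.2e-6 · 6210 · -97.4 = -6.774 mm.
The walls impose strain ε = −(-6.774)/6210 = 1.0909e-03; σ = Eε = 201000 · 1.0909e-03 = 219.3 MPa.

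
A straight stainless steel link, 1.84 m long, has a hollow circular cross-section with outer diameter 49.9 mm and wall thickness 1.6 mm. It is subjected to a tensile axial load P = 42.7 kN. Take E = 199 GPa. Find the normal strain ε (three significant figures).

A = 242.8 mm².
σ = N/A = 175.9 MPa; ε = σ/E = 175.9/199000 = 8.838e-04.

8.84e-04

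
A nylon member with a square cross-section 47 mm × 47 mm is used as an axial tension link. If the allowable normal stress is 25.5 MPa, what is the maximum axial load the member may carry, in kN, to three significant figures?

A = 2209 mm².
P_max = σ_allow · A = 25.5 · 2209 = 56330 N = 56.33 kN.

56.3 kN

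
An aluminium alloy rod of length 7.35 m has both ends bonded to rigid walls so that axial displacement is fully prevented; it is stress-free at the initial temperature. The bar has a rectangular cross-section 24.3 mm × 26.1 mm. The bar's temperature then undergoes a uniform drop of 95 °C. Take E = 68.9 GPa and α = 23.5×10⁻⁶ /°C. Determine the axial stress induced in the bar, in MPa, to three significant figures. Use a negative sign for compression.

154 MPa

Free thermal expansion αLΔT = 23.5e-6 · 7350 · -95 = -16.41 mm.
The walls impose strain ε = −(-16.41)/7350 = 2.2325e-03; σ = Eε = 68900 · 2.2325e-03 = 153.8 MPa.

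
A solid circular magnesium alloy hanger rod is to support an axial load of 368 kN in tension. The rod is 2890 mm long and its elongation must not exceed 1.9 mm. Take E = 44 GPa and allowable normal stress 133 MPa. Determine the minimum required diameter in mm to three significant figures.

127 mm

Required area A ≥ P/σ_allow = 368000/133 = 2767 mm².
For a solid circular section, d ≥ √(4A/π) = 59.35 mm.
Elongation limit: A ≥ PL/(Eδ_allow) = 368000·2890/(44000·1.9) = 12720 mm² ⇒ d ≥ 127.3 mm.
The elongation limit governs.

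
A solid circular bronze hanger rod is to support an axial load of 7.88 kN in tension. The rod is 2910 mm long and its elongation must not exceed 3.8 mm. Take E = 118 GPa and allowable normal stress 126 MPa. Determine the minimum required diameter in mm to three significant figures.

Required area A ≥ P/σ_allow = 7880/126 = 62.54 mm².
For a solid circular section, d ≥ √(4A/π) = 8.923 mm.
Elongation limit: A ≥ PL/(Eδ_allow) = 7880·2910/(118000·3.8) = 51.14 mm² ⇒ d ≥ 8.069 mm.
The stress limit governs.

8.92 mm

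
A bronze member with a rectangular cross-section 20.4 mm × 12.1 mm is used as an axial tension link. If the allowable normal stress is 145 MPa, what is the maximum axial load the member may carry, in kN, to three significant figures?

A = 246.8 mm².
P_max = σ_allow · A = 145 · 246.8 = 35790 N = 35.79 kN.

35.8 kN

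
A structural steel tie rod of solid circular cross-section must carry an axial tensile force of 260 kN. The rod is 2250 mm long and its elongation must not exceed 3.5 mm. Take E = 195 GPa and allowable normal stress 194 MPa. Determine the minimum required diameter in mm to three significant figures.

Required area A ≥ P/σ_allow = 260000/194 = 1340 mm².
For a solid circular section, d ≥ √(4A/π) = 41.31 mm.
Elongation limit: A ≥ PL/(Eδ_allow) = 260000·2250/(195000·3.5) = 857.1 mm² ⇒ d ≥ 33.04 mm.
The stress limit governs.

41.3 mm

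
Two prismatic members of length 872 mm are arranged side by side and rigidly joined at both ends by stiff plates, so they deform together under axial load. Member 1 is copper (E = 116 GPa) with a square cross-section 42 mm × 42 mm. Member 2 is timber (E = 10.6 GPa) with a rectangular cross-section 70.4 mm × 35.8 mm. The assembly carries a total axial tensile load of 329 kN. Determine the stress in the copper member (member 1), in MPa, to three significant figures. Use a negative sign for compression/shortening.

165 MPa

A_1 = 1764 mm².
A_2 = 2520 mm².
Equal strain + equilibrium ⇒ each member carries load in proportion to AE: A₁E₁ = 204600000 N, A₂E₂ = 26720000 N, ΣAE = 231300000 N.
σ₁ = P·E₁/ΣAE = 329000·116000/231300000 = 165 MPa.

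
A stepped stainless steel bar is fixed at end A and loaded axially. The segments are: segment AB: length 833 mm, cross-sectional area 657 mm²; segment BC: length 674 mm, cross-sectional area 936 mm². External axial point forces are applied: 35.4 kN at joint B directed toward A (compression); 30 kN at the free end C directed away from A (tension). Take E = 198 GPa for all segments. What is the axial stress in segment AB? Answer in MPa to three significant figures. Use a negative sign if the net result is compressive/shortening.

-8.22 MPa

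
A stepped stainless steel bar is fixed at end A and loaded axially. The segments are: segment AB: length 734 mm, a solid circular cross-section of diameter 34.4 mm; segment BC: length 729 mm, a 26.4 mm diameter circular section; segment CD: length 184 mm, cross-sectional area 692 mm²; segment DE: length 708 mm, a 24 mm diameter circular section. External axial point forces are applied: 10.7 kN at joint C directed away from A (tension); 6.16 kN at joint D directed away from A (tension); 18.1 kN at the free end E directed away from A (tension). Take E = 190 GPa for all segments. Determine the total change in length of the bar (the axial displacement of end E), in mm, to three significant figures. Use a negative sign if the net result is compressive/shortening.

Internal axial forces (sectioning from the free end, tension +): N_DE = 18.1 kN, N_CD = 24.26 kN, N_BC = 34.96 kN, N_AB = 34.96 kN.
A_AB = 929.4 mm².
A_BC = 547.4 mm².
A_DE = 452.4 mm².
δ_AB = 34960·734/(929.4·190000) = 0.1453 mm
δ_BC = 34960·729/(547.4·190000) = 0.245 mm
δ_CD = 24260·184/(692·190000) = 0.03395 mm
δ_DE = 18100·708/(452.4·190000) = 0.1491 mm
δ = Σδ_i = 0.5734 mm.

0.573 mm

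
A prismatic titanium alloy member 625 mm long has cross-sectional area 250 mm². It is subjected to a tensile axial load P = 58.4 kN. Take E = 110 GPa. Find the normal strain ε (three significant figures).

0.00212

σ = N/A = 233.6 MPa; ε = σ/E = 233.6/110000 = 2.124e-03.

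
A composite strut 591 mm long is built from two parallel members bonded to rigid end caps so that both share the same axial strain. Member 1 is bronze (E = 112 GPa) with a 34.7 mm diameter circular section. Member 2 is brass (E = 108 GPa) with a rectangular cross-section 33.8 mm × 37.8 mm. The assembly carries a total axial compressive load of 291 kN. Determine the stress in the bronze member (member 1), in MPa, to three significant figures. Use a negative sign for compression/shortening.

A_1 = 945.7 mm².
A_2 = 1278 mm².
Equal strain + equilibrium ⇒ each member carries load in proportion to AE: A₁E₁ = 105900000 N, A₂E₂ = 138000000 N, ΣAE = 243900000 N.
σ₁ = P·E₁/ΣAE = -291000·112000/243900000 = -133.6 MPa.

-134 MPa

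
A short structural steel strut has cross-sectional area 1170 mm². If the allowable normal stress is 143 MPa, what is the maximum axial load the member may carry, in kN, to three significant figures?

167 kN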